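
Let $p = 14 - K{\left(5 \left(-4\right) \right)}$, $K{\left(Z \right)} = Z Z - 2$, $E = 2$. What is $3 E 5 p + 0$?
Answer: $-11520$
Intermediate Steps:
$K{\left(Z \right)} = -2 + Z^{2}$ ($K{\left(Z \right)} = Z^{2} - 2 = -2 + Z^{2}$)
$p = -384$ ($p = 14 - \left(-2 + \left(5 \left(-4\right)\right)^{2}\right) = 14 - \left(-2 + \left(-20\right)^{2}\right) = 14 - \left(-2 + 400\right) = 14 - 398 = -384$)
$3 E 5 p + 0 = 3 \cdot 2 \cdot 5 \left(-384\right) + 0 = 6 \cdot 5 \left(-384\right) + 0 = 30 \left(-384\right) + 0 = -11520 + 0 = -11520$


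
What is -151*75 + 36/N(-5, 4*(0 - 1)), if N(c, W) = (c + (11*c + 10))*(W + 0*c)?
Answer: -566241/50 ≈ -11325.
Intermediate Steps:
N(c, W) = W*(10 + 12*c) (N(c, W) = (c + (10 + 11*c))*(W + 0) = (10 + 12*c)*W = W*(10 + 12*c))
-151*75 + 36/N(-5, 4*(0 - 1)) = -151*75 + 36/((2*(4*(0 - 1))*(5 + 6*(-5)))) = -11325 + 36/((2*(4*(-1))*(5 - 30))) = -11325 + 36/((2*(-4)*(-25))) = -11325 + 36/200 = -11325 + 36*(1/200) = -11325 + 9/50 = -566241/50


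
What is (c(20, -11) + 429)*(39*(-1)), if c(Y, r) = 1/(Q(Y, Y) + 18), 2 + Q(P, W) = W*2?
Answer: -936975/56 ≈ -16732.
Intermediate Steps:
Q(P, W) = -2 + 2*W (Q(P, W) = -2 + W*2 = -2 + 2*W)
c(Y, r) = 1/(16 + 2*Y) (c(Y, r) = 1/((-2 + 2*Y) + 18) = 1/(16 + 2*Y))
(c(20, -11) + 429)*(39*(-1)) = (1/(2*(8 + 20)) + 429)*(39*(-1)) = ((½)/28 + 429)*(-39) = ((½)*(1/28) + 429)*(-39) = (1/56 + 429)*(-39) = (24025/56)*(-39) = -936975/56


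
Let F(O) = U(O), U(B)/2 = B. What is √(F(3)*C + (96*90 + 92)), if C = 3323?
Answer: √28670 ≈ 169.32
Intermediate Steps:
U(B) = 2*B
F(O) = 2*O
√(F(3)*C + (96*90 + 92)) = √((2*3)*3323 + (96*90 + 92)) = √(6*3323 + (8640 + 92)) = √(19938 + 8732) = √28670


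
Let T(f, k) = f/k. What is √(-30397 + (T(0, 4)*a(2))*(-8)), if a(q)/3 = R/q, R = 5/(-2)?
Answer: I*√30397 ≈ 174.35*I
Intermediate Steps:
R = -5/2 (R = 5*(-½) = -5/2 ≈ -2.5000)
a(q) = -15/(2*q) (a(q) = 3*(-5/(2*q)) = -15/(2*q))
√(-30397 + (T(0, 4)*a(2))*(-8)) = √(-30397 + ((0/4)*(-15/2/2))*(-8)) = √(-30397 + ((0*(¼))*(-15/2*½))*(-8)) = √(-30397 + (0*(-15/4))*(-8)) = √(-30397 + 0*(-8)) = √(-30397 + 0) = √(-30397) = I*√30397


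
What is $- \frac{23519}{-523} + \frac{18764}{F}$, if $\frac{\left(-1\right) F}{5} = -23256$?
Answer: $\frac{686150723}{15203610} \approx 45.131$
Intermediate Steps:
$F = 116280$ ($F = \left(-5\right) \left(-23256\right) = 116280$)
$- \frac{23519}{-523} + \frac{18764}{F} = - \frac{23519}{-523} + \frac{18764}{116280} = \left(-23519\right) \left(- \frac{1}{523}\right) + 18764 \cdot \frac{1}{116280} = \frac{23519}{523} + \frac{4691}{29070} = \frac{686150723}{15203610}$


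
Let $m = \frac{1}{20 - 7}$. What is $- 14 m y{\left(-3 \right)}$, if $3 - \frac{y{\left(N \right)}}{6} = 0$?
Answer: $- \frac{252}{13} \approx -19.385$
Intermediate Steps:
$m = \frac{1}{13} \approx 0.076923$
$y{\left(N \right)} = 18$ ($y{\left(N \right)} = 18 - 0 = 18 + 0 = 18$)
$- 14 m y{\left(-3 \right)} = \left(-14\right) \frac{1}{13} \cdot 18 = \left(- \frac{14}{13}\right) 18 = - \frac{252}{13}$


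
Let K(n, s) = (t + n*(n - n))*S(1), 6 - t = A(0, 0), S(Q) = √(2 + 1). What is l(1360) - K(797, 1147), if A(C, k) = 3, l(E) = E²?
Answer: 1849600 - 3*√3 ≈ 1.8496e+6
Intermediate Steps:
S(Q) = √3
t = 3 (t = 6 - 1*3 = 6 - 3 = 3)
K(n, s) = 3*√3 (K(n, s) = (3 + n*(n - n))*√3 = (3 + n*0)*√3 = (3 + 0)*√3 = 3*√3)
l(1360) - K(797, 1147) = 1360² - 3*√3 = 1849600 - 3*√3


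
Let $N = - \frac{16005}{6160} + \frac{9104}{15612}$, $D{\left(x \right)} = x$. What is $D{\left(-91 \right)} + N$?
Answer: $- \frac{40660237}{437136} \approx -93.015$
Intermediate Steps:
$N = - \frac{880861}{437136}$ ($N = \left(-16005\right) \frac{1}{6160} + 9104 \cdot \frac{1}{15612} = - \frac{291}{112} + \frac{2276}{3903} = - \frac{880861}{437136} \approx -2.0151$)
$D{\left(-91 \right)} + N = -91 - \frac{880861}{437136} = - \frac{40660237}{437136}$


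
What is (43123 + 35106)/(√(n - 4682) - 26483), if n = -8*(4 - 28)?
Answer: -2071738607/701353779 - 78229*I*√4490/701353779 ≈ -2.9539 - 0.007474*I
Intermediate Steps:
n = 192 (n = -8*(-24) = 192)
(43123 + 35106)/(√(n - 4682) - 26483) = (43123 + 35106)/(√(192 - 4682) - 26483) = 78229/(√(-4490) - 26483) = 78229/(I*√4490 - 26483) = 78229/(-26483 + I*√4490)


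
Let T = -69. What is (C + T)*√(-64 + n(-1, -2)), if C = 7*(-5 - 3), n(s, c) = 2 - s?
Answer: -125*I*√61 ≈ -976.28*I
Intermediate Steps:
C = -56 (C = 7*(-8) = -56)
(C + T)*√(-64 + n(-1, -2)) = (-56 - 69)*√(-64 + (2 - 1*(-1))) = -125*√(-64 + (2 + 1)) = -125*√(-64 + 3) = -125*I*√61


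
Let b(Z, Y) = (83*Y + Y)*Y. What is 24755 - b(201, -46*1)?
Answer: -152989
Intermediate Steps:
b(Z, Y) = 84*Y**2 (b(Z, Y) = (84*Y)*Y = 84*Y**2)
24755 - b(201, -46*1) = 24755 - 84*(-46*1)**2 = 24755 - 84*(-46)**2 = 24755 - 84*2116 = 24755 - 1*177744 = 24755 - 177744 = -152989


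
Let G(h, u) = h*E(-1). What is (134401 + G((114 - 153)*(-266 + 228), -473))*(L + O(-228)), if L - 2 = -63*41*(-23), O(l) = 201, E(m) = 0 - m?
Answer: 8100257396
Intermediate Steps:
E(m) = -m
G(h, u) = h (G(h, u) = h*(-1*(-1)) = h*1 = h)
L = 59411 (L = 2 - 63*41*(-23) = 2 - 2583*(-23) = 2 + 59409 = 59411)
(134401 + G((114 - 153)*(-266 + 228), -473))*(L + O(-228)) = (134401 + (114 - 153)*(-266 + 228))*(59411 + 201) = (134401 - 39*(-38))*59612 = (134401 + 1482)*59612 = 135883*59612 = 8100257396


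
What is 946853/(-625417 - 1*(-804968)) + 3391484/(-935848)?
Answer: 69291535665/42008111062 ≈ 1.6495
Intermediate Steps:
946853/(-625417 - 1*(-804968)) + 3391484/(-935848) = 946853/(-625417 + 804968) + 3391484*(-1/935848) = 946853/179551 - 847871/233962 = 69291535665/42008111062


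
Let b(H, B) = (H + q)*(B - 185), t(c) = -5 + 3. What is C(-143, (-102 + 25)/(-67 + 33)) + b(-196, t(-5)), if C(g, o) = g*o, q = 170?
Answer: 154297/34 ≈ 4538.1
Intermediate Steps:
t(c) = -2
b(H, B) = (-185 + B)*(170 + H) (b(H, B) = (H + 170)*(B - 185) = (170 + H)*(-185 + B) = (-185 + B)*(170 + H))
C(-143, (-102 + 25)/(-67 + 33)) + b(-196, t(-5)) = -143*(-102 + 25)/(-67 + 33) + (-31450 - 185*(-196) + 170*(-2) - 2*(-196)) = -(-11011)/(-34) + (-31450 + 36260 - 340 + 392) = -(-11011)*(-1)/34 + 4862 = -143*77/34 + 4862 = -11011/34 + 4862 = 154297/34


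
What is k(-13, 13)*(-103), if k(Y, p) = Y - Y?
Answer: 0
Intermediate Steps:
k(Y, p) = 0
k(-13, 13)*(-103) = 0*(-103) = 0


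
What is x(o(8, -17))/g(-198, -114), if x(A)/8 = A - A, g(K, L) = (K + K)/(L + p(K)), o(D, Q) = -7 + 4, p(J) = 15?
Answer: 0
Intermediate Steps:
o(D, Q) = -3
g(K, L) = 2*K/(15 + L) (g(K, L) = (K + K)/(L + 15) = (2*K)/(15 + L) = 2*K/(15 + L))
x(A) = 0 (x(A) = 8*(A - A) = 8*0 = 0)
x(o(8, -17))/g(-198, -114) = 0/((2*(-198)/(15 - 114))) = 0/((2*(-198)/(-99))) = 0/((2*(-198)*(-1/99))) = 0/4 = 0*(¼) = 0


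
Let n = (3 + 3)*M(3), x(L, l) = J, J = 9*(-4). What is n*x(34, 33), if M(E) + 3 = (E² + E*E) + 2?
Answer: -3672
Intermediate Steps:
J = -36
x(L, l) = -36
M(E) = -1 + 2*E² (M(E) = -3 + ((E² + E*E) + 2) = -3 + ((E² + E²) + 2) = -3 + (2*E² + 2) = -3 + (2 + 2*E²) = -1 + 2*E²)
n = 102 (n = (3 + 3)*(-1 + 2*3²) = 6*(-1 + 2*9) = 6*(-1 + 18) = 6*17 = 102)
n*x(34, 33) = 102*(-36) = -3672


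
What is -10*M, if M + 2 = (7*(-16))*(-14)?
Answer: -15660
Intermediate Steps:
M = 1566 (M = -2 + (7*(-16))*(-14) = -2 - 112*(-14) = -2 + 1568 = 1566)
-10*M = -10*1566 = -15660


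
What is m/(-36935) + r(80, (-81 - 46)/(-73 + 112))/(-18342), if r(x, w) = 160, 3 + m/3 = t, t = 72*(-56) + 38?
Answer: 107014661/338730885 ≈ 0.31593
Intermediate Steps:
t = -3994 (t = -4032 + 38 = -3994)
m = -11991 (m = -9 + 3*(-3994) = -9 - 11982 = -11991)
m/(-36935) + r(80, (-81 - 46)/(-73 + 112))/(-18342) = -11991/(-36935) + 160/(-18342) = -11991*(-1/36935) + 160*(-1/18342) = 11991/36935 - 80/9171 = 107014661/338730885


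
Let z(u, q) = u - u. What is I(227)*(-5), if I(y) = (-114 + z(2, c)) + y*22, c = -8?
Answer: -24400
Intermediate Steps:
z(u, q) = 0
I(y) = -114 + 22*y (I(y) = (-114 + 0) + y*22 = -114 + 22*y)
I(227)*(-5) = (-114 + 22*227)*(-5) = (-114 + 4994)*(-5) = 4880*(-5) = -24400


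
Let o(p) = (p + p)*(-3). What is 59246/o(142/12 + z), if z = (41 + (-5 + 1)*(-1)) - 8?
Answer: -59246/293 ≈ -202.20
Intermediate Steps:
z = 37 (z = (41 - 4*(-1)) - 8 = (41 + 4) - 8 = 45 - 8 = 37)
o(p) = -6*p (o(p) = (2*p)*(-3) = -6*p)
59246/o(142/12 + z) = 59246/((-6*(142/12 + 37))) = 59246/((-6*(142*(1/12) + 37))) = 59246/((-6*(71/6 + 37))) = 59246/((-6*293/6)) = 59246/(-293) = 59246*(-1/293) = -59246/293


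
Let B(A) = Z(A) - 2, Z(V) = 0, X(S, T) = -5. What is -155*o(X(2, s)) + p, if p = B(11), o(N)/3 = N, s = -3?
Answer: 2323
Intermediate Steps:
o(N) = 3*N
B(A) = -2 (B(A) = 0 - 2 = -2)
p = -2
-155*o(X(2, s)) + p = -465*(-5) - 2 = -155*(-15) - 2 = 2325 - 2 = 2323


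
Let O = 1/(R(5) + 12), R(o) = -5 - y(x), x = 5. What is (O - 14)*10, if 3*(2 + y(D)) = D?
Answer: -1525/11 ≈ -138.64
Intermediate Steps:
y(D) = -2 + D/3
R(o) = -14/3 (R(o) = -5 - (-2 + (⅓)*5) = -5 - (-2 + 5/3) = -5 - 1*(-⅓) = -5 + ⅓ = -14/3)
O = 3/22 (O = 1/(-14/3 + 12) = 1/(22/3) = 3/22 ≈ 0.13636)
(O - 14)*10 = (3/22 - 14)*10 = -305/22*10 = -1525/11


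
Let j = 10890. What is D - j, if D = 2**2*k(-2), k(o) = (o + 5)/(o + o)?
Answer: -10893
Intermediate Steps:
k(o) = (5 + o)/(2*o) (k(o) = (5 + o)/((2*o)) = (5 + o)*(1/(2*o)) = (5 + o)/(2*o))
D = -3 (D = 2**2*((1/2)*(5 - 2)/(-2)) = 4*((1/2)*(-1/2)*3) = 4*(-3/4) = -3)
D - j = -3 - 1*10890 = -3 - 10890 = -10893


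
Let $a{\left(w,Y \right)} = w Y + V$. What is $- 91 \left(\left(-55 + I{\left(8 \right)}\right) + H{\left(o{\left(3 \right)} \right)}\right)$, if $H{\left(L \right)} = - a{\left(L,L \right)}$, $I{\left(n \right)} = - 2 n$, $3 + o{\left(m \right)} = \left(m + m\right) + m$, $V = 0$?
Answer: $9737$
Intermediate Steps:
$o{\left(m \right)} = -3 + 3 m$ ($o{\left(m \right)} = -3 + \left(\left(m + m\right) + m\right) = -3 + \left(2 m + m\right) = -3 + 3 m$)
$a{\left(w,Y \right)} = Y w$ ($a{\left(w,Y \right)} = w Y + 0 = Y w + 0 = Y w$)
$H{\left(L \right)} = - L^{2}$ ($H{\left(L \right)} = - L L = - L^{2}$)
$- 91 \left(\left(-55 + I{\left(8 \right)}\right) + H{\left(o{\left(3 \right)} \right)}\right) = - 91 \left(\left(-55 - 16\right) - \left(-3 + 3 \cdot 3\right)^{2}\right) = - 91 \left(\left(-55 - 16\right) - \left(-3 + 9\right)^{2}\right) = - 91 \left(-71 - 6^{2}\right) = - 91 \left(-71 - 36\right) = \left(-91\right) \left(-107\right) = 9737$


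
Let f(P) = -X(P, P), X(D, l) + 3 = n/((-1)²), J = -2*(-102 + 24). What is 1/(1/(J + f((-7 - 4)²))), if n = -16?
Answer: 175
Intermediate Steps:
J = 156 (J = -2*(-78) = 156)
X(D, l) = -19 (X(D, l) = -3 - 16/((-1)²) = -3 - 16/1 = -3 - 16*1 = -3 - 16 = -19)
f(P) = 19 (f(P) = -1*(-19) = 19)
1/(1/(J + f((-7 - 4)²))) = 1/(1/(156 + 19)) = 1/(1/175) = 175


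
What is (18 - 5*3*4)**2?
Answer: 1764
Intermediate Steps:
(18 - 5*3*4)**2 = (18 - 15*4)**2 = (18 - 60)**2 = (-42)**2 = 1764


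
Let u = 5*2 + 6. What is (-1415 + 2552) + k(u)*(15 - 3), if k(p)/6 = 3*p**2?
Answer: 56433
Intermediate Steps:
u = 16 (u = 10 + 6 = 16)
k(p) = 18*p**2 (k(p) = 6*(3*p**2) = 18*p**2)
(-1415 + 2552) + k(u)*(15 - 3) = (-1415 + 2552) + (18*16**2)*(15 - 3) = 1137 + (18*256)*12 = 1137 + 4608*12 = 1137 + 55296 = 56433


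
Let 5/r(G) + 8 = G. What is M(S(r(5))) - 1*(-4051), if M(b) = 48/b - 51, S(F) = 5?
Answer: 20048/5 ≈ 4009.6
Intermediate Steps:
r(G) = 5/(-8 + G)
M(b) = -51 + 48/b
M(S(r(5))) - 1*(-4051) = (-51 + 48/5) - 1*(-4051) = (-51 + 48*(1/5)) + 4051 = (-51 + 48/5) + 4051 = -207/5 + 4051 = 20048/5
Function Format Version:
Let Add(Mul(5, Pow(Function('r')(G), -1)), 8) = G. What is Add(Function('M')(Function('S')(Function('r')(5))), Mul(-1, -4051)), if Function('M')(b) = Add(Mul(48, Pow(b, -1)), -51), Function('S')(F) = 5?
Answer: Rational(20048, 5) ≈ 4009.6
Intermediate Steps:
Function('r')(G) = Mul(5, Pow(Add(-8, G), -1))
Function('M')(b) = Add(-51, Mul(48, Pow(b, -1)))
Add(Function('M')(Function('S')(Function('r')(5))), Mul(-1, -4051)) = Add(Add(-51, Mul(48, Pow(5, -1))), Mul(-1, -4051)) = Add(Add(-51, Mul(48, Rational(1, 5))), 4051) = Add(Add(-51, Rational(48, 5)), 4051) = Add(Rational(-207, 5), 4051) = Rational(20048, 5)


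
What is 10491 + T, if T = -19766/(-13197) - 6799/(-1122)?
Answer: 51817499183/4935678 ≈ 10499.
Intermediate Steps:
T = 37301285/4935678 (T = -19766*(-1/13197) - 6799*(-1/1122) = 19766/13197 + 6799/1122 = 37301285/4935678 ≈ 7.5575)
10491 + T = 10491 + 37301285/4935678 = 51817499183/4935678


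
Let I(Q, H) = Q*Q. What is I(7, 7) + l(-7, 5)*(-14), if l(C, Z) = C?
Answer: 147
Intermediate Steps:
I(Q, H) = Q²
I(7, 7) + l(-7, 5)*(-14) = 7² - 7*(-14) = 49 + 98 = 147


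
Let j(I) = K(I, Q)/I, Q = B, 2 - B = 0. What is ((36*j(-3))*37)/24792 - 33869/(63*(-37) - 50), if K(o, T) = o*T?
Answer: 35250968/2459573 ≈ 14.332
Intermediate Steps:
B = 2 (B = 2 - 1*0 = 2 + 0 = 2)
Q = 2
K(o, T) = T*o
j(I) = 2 (j(I) = (2*I)/I = 2)
((36*j(-3))*37)/24792 - 33869/(63*(-37) - 50) = ((36*2)*37)/24792 - 33869/(63*(-37) - 50) = (72*37)*(1/24792) - 33869/(-2331 - 50) = 2664*(1/24792) - 33869/(-2381) = 111/1033 - 33869*(-1/2381) = 111/1033 + 33869/2381 = 35250968/2459573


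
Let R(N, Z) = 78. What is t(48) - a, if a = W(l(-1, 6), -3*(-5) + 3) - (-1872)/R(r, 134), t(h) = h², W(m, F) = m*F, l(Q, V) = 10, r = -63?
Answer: 2100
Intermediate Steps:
W(m, F) = F*m
a = 204 (a = (-3*(-5) + 3)*10 - (-1872)/78 = (15 + 3)*10 - (-1872)/78 = 18*10 - 1*(-24) = 180 + 24 = 204)
t(48) - a = 48² - 1*204 = 2304 - 204 = 2100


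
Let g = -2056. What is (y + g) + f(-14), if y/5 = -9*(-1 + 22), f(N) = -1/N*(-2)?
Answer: -21008/7 ≈ -3001.1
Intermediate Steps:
f(N) = 2/N
y = -945 (y = 5*(-9*(-1 + 22)) = 5*(-9*21) = 5*(-189) = -945)
(y + g) + f(-14) = (-945 - 2056) + 2/(-14) = -3001 + 2*(-1/14) = -3001 - ⅐ = -21008/7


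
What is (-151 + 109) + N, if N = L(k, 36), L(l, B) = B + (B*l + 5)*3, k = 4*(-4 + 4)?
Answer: 9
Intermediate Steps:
k = 0 (k = 4*0 = 0)
L(l, B) = 15 + B + 3*B*l (L(l, B) = B + (5 + B*l)*3 = B + (15 + 3*B*l) = 15 + B + 3*B*l)
N = 51 (N = 15 + 36 + 3*36*0 = 15 + 36 + 0 = 51)
(-151 + 109) + N = (-151 + 109) + 51 = -42 + 51 = 9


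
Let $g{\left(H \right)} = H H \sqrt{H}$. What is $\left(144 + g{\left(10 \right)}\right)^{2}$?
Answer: $120736 + 28800 \sqrt{10} \approx 2.1181 \cdot 10^{5}$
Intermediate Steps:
$g{\left(H \right)} = H^{\frac{5}{2}}$ ($g{\left(H \right)} = H^{2} \sqrt{H} = H^{\frac{5}{2}}$)
$\left(144 + g{\left(10 \right)}\right)^{2} = \left(144 + 10^{\frac{5}{2}}\right)^{2} = \left(144 + 100 \sqrt{10}\right)^{2}$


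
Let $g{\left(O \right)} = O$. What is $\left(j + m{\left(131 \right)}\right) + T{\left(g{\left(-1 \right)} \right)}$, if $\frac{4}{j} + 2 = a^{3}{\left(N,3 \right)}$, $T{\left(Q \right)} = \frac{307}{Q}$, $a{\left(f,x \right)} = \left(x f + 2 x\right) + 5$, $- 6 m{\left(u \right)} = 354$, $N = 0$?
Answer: $- \frac{486410}{1329} \approx -366.0$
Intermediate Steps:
$m{\left(u \right)} = -59$ ($m{\left(u \right)} = \left(- \frac{1}{6}\right) 354 = -59$)
$a{\left(f,x \right)} = 5 + 2 x + f x$ ($a{\left(f,x \right)} = \left(f x + 2 x\right) + 5 = \left(2 x + f x\right) + 5 = 5 + 2 x + f x$)
$j = \frac{4}{1329}$ ($j = \frac{4}{-2 + \left(5 + 2 \cdot 3 + 0 \cdot 3\right)^{3}} = \frac{4}{-2 + \left(5 + 6 + 0\right)^{3}} = \frac{4}{-2 + 11^{3}} = \frac{4}{-2 + 1331} = \frac{4}{1329} \approx 0.0030098$)
$\left(j + m{\left(131 \right)}\right) + T{\left(g{\left(-1 \right)} \right)} = \left(\frac{4}{1329} - 59\right) + \frac{307}{-1} = - \frac{78407}{1329} + 307 \left(-1\right) = - \frac{78407}{1329} - 307 = - \frac{486410}{1329}$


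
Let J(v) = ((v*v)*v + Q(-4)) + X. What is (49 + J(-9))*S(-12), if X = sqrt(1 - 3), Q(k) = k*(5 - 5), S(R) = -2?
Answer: 1360 - 2*I*sqrt(2) ≈ 1360.0 - 2.8284*I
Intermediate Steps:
Q(k) = 0 (Q(k) = k*0 = 0)
X = I*sqrt(2) (X = sqrt(-2) = I*sqrt(2) ≈ 1.4142*I)
J(v) = v**3 + I*sqrt(2) (J(v) = ((v*v)*v + 0) + I*sqrt(2) = (v**2*v + 0) + I*sqrt(2) = (v**3 + 0) + I*sqrt(2) = v**3 + I*sqrt(2))
(49 + J(-9))*S(-12) = (49 + ((-9)**3 + I*sqrt(2)))*(-2) = (49 + (-729 + I*sqrt(2)))*(-2) = (-680 + I*sqrt(2))*(-2) = 1360 - 2*I*sqrt(2)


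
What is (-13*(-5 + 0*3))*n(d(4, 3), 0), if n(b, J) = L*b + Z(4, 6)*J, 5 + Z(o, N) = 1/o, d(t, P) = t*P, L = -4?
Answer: -3120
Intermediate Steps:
d(t, P) = P*t
Z(o, N) = -5 + 1/o
n(b, J) = -4*b - 19*J/4 (n(b, J) = -4*b + (-5 + 1/4)*J = -4*b - 19*J/4)
(-13*(-5 + 0*3))*n(d(4, 3), 0) = (-13*(-5 + 0*3))*(-12*4 - 19/4*0) = (-13*(-5 + 0))*(-4*12 + 0) = (-13*(-5))*(-48 + 0) = 65*(-48) = -3120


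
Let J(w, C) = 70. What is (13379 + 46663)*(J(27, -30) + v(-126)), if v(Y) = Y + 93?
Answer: 2221554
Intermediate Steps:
v(Y) = 93 + Y
(13379 + 46663)*(J(27, -30) + v(-126)) = (13379 + 46663)*(70 + (93 - 126)) = 60042*(70 - 33) = 60042*37 = 2221554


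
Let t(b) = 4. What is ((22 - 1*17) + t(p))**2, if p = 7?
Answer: 81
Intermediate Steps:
((22 - 1*17) + t(p))**2 = ((22 - 1*17) + 4)**2 = ((22 - 17) + 4)**2 = (5 + 4)**2 = 9**2 = 81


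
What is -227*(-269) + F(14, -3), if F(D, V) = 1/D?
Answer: 854883/14 ≈ 61063.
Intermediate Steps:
-227*(-269) + F(14, -3) = -227*(-269) + 1/14 = 61063 + 1/14 = 854883/14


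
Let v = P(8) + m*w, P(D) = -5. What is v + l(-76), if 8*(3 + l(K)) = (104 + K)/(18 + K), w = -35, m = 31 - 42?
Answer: 43725/116 ≈ 376.94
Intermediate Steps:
m = -11
l(K) = -3 + (104 + K)/(8*(18 + K)) (l(K) = -3 + ((104 + K)/(18 + K))/8 = -3 + (104 + K)/(8*(18 + K)))
v = 380 (v = -5 - 11*(-35) = -5 + 385 = 380)
v + l(-76) = 380 + (-328 - 23*(-76))/(8*(18 - 76)) = 380 + (⅛)*(-328 + 1748)/(-58) = 380 + (⅛)*(-1/58)*1420 = 380 - 355/116 = 43725/116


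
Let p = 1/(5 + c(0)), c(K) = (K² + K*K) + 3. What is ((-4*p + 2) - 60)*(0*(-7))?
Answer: 0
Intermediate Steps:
c(K) = 3 + 2*K² (c(K) = (K² + K²) + 3 = 2*K² + 3 = 3 + 2*K²)
p = ⅛ (p = 1/(5 + (3 + 2*0²)) = 1/(5 + (3 + 2*0)) = 1/(5 + (3 + 0)) = 1/(5 + 3) = 1/8 = ⅛ ≈ 0.12500)
((-4*p + 2) - 60)*(0*(-7)) = ((-4*⅛ + 2) - 60)*(0*(-7)) = ((-½ + 2) - 60)*0 = (3/2 - 60)*0 = -117/2*0 = 0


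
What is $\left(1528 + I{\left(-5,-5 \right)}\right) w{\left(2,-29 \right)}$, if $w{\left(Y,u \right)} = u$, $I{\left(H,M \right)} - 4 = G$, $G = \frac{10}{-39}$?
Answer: $- \frac{1732402}{39} \approx -44421.0$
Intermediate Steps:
$G = - \frac{10}{39}$ ($G = 10 \left(- \frac{1}{39}\right) = - \frac{10}{39} \approx -0.25641$)
$I{\left(H,M \right)} = \frac{146}{39}$ ($I{\left(H,M \right)} = 4 - \frac{10}{39} = \frac{146}{39}$)
$\left(1528 + I{\left(-5,-5 \right)}\right) w{\left(2,-29 \right)} = \left(1528 + \frac{146}{39}\right) \left(-29\right) = \frac{59738}{39} \left(-29\right) = - \frac{1732402}{39}$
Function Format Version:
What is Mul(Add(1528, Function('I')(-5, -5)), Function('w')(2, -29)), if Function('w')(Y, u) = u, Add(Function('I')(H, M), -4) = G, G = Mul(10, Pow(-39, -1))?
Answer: Rational(-1732402, 39) ≈ -44421.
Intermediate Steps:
G = Rational(-10, 39) (G = Mul(10, Rational(-1, 39)) = Rational(-10, 39) ≈ -0.25641)
Function('I')(H, M) = Rational(146, 39) (Function('I')(H, M) = Add(4, Rational(-10, 39)) = Rational(146, 39))
Mul(Add(1528, Function('I')(-5, -5)), Function('w')(2, -29)) = Mul(Add(1528, Rational(146, 39)), -29) = Mul(Rational(59738, 39), -29) = Rational(-1732402, 39)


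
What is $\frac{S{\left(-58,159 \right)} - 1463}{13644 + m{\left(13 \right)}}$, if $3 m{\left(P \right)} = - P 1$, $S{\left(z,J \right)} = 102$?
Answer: $- \frac{4083}{40919} \approx -0.099782$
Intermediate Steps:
$m{\left(P \right)} = - \frac{P}{3}$ ($m{\left(P \right)} = \frac{- P 1}{3} = \frac{\left(-1\right) P}{3} = - \frac{P}{3}$)
$\frac{S{\left(-58,159 \right)} - 1463}{13644 + m{\left(13 \right)}} = \frac{102 - 1463}{13644 - \frac{13}{3}} = - \frac{1361}{13644 - \frac{13}{3}} = - \frac{1361}{\frac{40919}{3}} = \left(-1361\right) \frac{3}{40919} = - \frac{4083}{40919}$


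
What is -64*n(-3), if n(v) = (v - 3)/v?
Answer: -128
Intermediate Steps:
n(v) = (-3 + v)/v
-64*n(-3) = -64*(-3 - 3)/(-3) = -(-64)*(-6)/3 = -64*2 = -128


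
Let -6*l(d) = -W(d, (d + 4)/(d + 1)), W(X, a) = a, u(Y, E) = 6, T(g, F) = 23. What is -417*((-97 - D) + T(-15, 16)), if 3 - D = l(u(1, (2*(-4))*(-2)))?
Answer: 224068/7 ≈ 32010.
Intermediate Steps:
l(d) = (4 + d)/(6*(1 + d)) (l(d) = -(-1)*(d + 4)/(d + 1)/6 = -(-1)*(4 + d)/(1 + d)/6 = -(-1)*(4 + d)/(6*(1 + d)) = (4 + d)/(6*(1 + d)))
D = 58/21 (D = 3 - (4 + 6)/(6*(1 + 6)) = 3 - 10/(6*7) = 3 - 1*5/21 = 3 - 5/21 = 58/21 ≈ 2.7619)
-417*((-97 - D) + T(-15, 16)) = -417*((-97 - 1*58/21) + 23) = -417*((-97 - 58/21) + 23) = -417*(-2095/21 + 23) = -417*(-1612/21) = 224068/7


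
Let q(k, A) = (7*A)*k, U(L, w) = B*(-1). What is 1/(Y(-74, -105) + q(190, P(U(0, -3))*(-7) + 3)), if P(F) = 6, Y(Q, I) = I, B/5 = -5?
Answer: -1/51975 ≈ -1.9240e-5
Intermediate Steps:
B = -25 (B = 5*(-5) = -25)
U(L, w) = 25 (U(L, w) = -25*(-1) = 25)
q(k, A) = 7*A*k
1/(Y(-74, -105) + q(190, P(U(0, -3))*(-7) + 3)) = 1/(-105 + 7*(6*(-7) + 3)*190) = 1/(-105 + 7*(-42 + 3)*190) = 1/(-105 + 7*(-39)*190) = 1/(-105 - 51870) = 1/(-51975) = -1/51975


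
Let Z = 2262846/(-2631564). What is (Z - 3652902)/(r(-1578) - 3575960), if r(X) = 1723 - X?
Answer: 1602141276929/1566946801446 ≈ 1.0225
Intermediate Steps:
Z = -377141/438594 (Z = 2262846*(-1/2631564) = -377141/438594 ≈ -0.85989)
(Z - 3652902)/(r(-1578) - 3575960) = (-377141/438594 - 3652902)/((1723 - 1*(-1578)) - 3575960) = -1602141276929/(438594*((1723 + 1578) - 3575960)) = -1602141276929/(438594*(3301 - 3575960)) = -1602141276929/438594/(-3572659) = -1602141276929/438594*(-1/3572659) = 1602141276929/1566946801446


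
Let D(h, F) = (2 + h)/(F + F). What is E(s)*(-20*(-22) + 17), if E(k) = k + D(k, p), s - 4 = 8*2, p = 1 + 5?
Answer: 59867/6 ≈ 9977.8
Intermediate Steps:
p = 6
s = 20 (s = 4 + 8*2 = 4 + 16 = 20)
D(h, F) = (2 + h)/(2*F) (D(h, F) = (2 + h)/((2*F)) = (2 + h)*(1/(2*F)) = (2 + h)/(2*F))
E(k) = ⅙ + 13*k/12 (E(k) = k + (½)*(2 + k)/6 = k + (½)*(⅙)*(2 + k) = k + (⅙ + k/12) = ⅙ + 13*k/12)
E(s)*(-20*(-22) + 17) = (⅙ + (13/12)*20)*(-20*(-22) + 17) = (⅙ + 65/3)*(440 + 17) = (131/6)*457 = 59867/6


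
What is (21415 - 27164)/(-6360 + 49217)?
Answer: -5749/42857 ≈ -0.13414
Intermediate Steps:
(21415 - 27164)/(-6360 + 49217) = -5749/42857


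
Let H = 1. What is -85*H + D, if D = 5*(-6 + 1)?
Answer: -110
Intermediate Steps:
D = -25 (D = 5*(-5) = -25)
-85*H + D = -85*1 - 25 = -85 - 25 = -110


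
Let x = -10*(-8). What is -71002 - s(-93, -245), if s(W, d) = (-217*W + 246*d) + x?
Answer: -30993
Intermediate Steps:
x = 80
s(W, d) = 80 - 217*W + 246*d (s(W, d) = (-217*W + 246*d) + 80 = 80 - 217*W + 246*d)
-71002 - s(-93, -245) = -71002 - (80 - 217*(-93) + 246*(-245)) = -71002 - (80 + 20181 - 60270) = -71002 - 1*(-40009) = -71002 + 40009 = -30993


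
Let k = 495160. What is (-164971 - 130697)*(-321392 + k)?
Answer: -51377637024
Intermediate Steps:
(-164971 - 130697)*(-321392 + k) = (-164971 - 130697)*(-321392 + 495160) = -295668*173768 = -51377637024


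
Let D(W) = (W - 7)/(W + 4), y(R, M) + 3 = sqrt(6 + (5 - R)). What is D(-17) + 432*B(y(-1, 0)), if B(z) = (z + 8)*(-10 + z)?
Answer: -297624/13 - 6912*sqrt(3) ≈ -34866.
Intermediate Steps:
y(R, M) = -3 + sqrt(11 - R) (y(R, M) = -3 + sqrt(6 + (5 - R)) = -3 + sqrt(11 - R))
D(W) = (-7 + W)/(4 + W)
B(z) = (-10 + z)*(8 + z) (B(z) = (8 + z)*(-10 + z) = (-10 + z)*(8 + z))
D(-17) + 432*B(y(-1, 0)) = (-7 - 17)/(4 - 17) + 432*(-80 + (-3 + sqrt(11 - 1*(-1)))**2 - 2*(-3 + sqrt(11 - 1*(-1)))) = -24/(-13) + 432*(-80 + (-3 + sqrt(11 + 1))**2 - 2*(-3 + sqrt(11 + 1))) = -1/13*(-24) + 432*(-80 + (-3 + sqrt(12))**2 - 2*(-3 + sqrt(12))) = 24/13 + 432*(-80 + (-3 + 2*sqrt(3))**2 - 2*(-3 + 2*sqrt(3))) = 24/13 + 432*(-80 + (-3 + 2*sqrt(3))**2 + (6 - 4*sqrt(3))) = 24/13 + 432*(-74 + (-3 + 2*sqrt(3))**2 - 4*sqrt(3)) = 24/13 + (-31968 - 1728*sqrt(3) + 432*(-3 + 2*sqrt(3))**2) = -415560/13 - 1728*sqrt(3) + 432*(-3 + 2*sqrt(3))**2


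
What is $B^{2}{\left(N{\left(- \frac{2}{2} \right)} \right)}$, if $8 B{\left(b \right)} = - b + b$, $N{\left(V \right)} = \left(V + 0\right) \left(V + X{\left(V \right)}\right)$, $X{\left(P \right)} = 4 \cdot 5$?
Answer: $0$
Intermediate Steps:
$X{\left(P \right)} = 20$
$N{\left(V \right)} = V \left(20 + V\right)$ ($N{\left(V \right)} = \left(V + 0\right) \left(V + 20\right) = V \left(20 + V\right)$)
$B{\left(b \right)} = 0$ ($B{\left(b \right)} = \frac{- b + b}{8} = \frac{1}{8} \cdot 0 = 0$)
$B^{2}{\left(N{\left(- \frac{2}{2} \right)} \right)} = 0^{2} = 0$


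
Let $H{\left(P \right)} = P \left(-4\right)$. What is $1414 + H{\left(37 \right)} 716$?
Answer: $-104554$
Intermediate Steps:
$H{\left(P \right)} = - 4 P$
$1414 + H{\left(37 \right)} 716 = 1414 + \left(-4\right) 37 \cdot 716 = 1414 - 105968 = -104554$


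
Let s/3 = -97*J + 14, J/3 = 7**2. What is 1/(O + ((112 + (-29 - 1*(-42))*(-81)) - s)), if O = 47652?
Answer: 1/89446 ≈ 1.1180e-5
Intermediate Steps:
J = 147 (J = 3*7**2 = 3*49 = 147)
s = -42735 (s = 3*(-97*147 + 14) = 3*(-14259 + 14) = 3*(-14245) = -42735)
1/(O + ((112 + (-29 - 1*(-42))*(-81)) - s)) = 1/(47652 + ((112 + (-29 - 1*(-42))*(-81)) - 1*(-42735))) = 1/(47652 + ((112 + (-29 + 42)*(-81)) + 42735)) = 1/(47652 + ((112 + 13*(-81)) + 42735)) = 1/(47652 + ((112 - 1053) + 42735)) = 1/(47652 + (-941 + 42735)) = 1/(47652 + 41794) = 1/89446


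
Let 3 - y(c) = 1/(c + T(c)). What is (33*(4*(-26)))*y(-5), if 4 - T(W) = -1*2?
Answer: -6864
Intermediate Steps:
T(W) = 6 (T(W) = 4 - (-1)*2 = 4 - 1*(-2) = 4 + 2 = 6)
y(c) = 3 - 1/(6 + c) (y(c) = 3 - 1/(c + 6) = 3 - 1/(6 + c))
(33*(4*(-26)))*y(-5) = (33*(4*(-26)))*((17 + 3*(-5))/(6 - 5)) = (33*(-104))*((17 - 15)/1) = -3432*2 = -6864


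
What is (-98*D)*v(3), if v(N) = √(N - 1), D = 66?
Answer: -6468*√2 ≈ -9147.1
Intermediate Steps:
v(N) = √(-1 + N)
(-98*D)*v(3) = (-98*66)*√(-1 + 3) = -6468*√2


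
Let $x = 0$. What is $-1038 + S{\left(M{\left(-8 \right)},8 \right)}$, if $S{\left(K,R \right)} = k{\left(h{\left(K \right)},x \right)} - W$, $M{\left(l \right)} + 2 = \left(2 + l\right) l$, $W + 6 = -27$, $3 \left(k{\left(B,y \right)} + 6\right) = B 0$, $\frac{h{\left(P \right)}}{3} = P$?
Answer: $-1011$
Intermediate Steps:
$h{\left(P \right)} = 3 P$
$k{\left(B,y \right)} = -6$ ($k{\left(B,y \right)} = -6 + \frac{B 0}{3} = -6 + \frac{1}{3} \cdot 0 = -6 + 0 = -6$)
$W = -33$ ($W = -6 - 27 = -33$)
$M{\left(l \right)} = -2 + l \left(2 + l\right)$ ($M{\left(l \right)} = -2 + \left(2 + l\right) l = -2 + l \left(2 + l\right)$)
$S{\left(K,R \right)} = 27$ ($S{\left(K,R \right)} = -6 - -33 = -6 + 33 = 27$)
$-1038 + S{\left(M{\left(-8 \right)},8 \right)} = -1038 + 27 = -1011$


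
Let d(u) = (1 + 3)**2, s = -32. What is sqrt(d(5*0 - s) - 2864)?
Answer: 4*I*sqrt(178) ≈ 53.367*I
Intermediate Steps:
d(u) = 16 (d(u) = 4**2 = 16)
sqrt(d(5*0 - s) - 2864) = sqrt(16 - 2864) = sqrt(-2848) = 4*I*sqrt(178)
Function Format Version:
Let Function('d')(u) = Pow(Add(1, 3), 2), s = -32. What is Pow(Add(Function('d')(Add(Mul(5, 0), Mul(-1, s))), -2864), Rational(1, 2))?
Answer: Mul(4, I, Pow(178, Rational(1, 2))) ≈ Mul(53.367, I)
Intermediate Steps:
Function('d')(u) = 16 (Function('d')(u) = Pow(4, 2) = 16)
Pow(Add(Function('d')(Add(Mul(5, 0), Mul(-1, s))), -2864), Rational(1, 2)) = Pow(Add(16, -2864), Rational(1, 2)) = Pow(-2848, Rational(1, 2)) = Mul(4, I, Pow(178, Rational(1, 2)))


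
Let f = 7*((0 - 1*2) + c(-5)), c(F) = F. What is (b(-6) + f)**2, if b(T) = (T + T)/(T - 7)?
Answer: 390625/169 ≈ 2311.4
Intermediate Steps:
b(T) = 2*T/(-7 + T) (b(T) = (2*T)/(-7 + T) = 2*T/(-7 + T))
f = -49 (f = 7*((0 - 1*2) - 5) = 7*((0 - 2) - 5) = 7*(-2 - 5) = 7*(-7) = -49)
(b(-6) + f)**2 = (2*(-6)/(-7 - 6) - 49)**2 = (2*(-6)/(-13) - 49)**2 = (2*(-6)*(-1/13) - 49)**2 = (12/13 - 49)**2 = (-625/13)**2 = 390625/169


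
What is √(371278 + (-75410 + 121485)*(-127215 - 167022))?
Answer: I*√13556598497 ≈ 1.1643e+5*I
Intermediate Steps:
√(371278 + (-75410 + 121485)*(-127215 - 167022)) = √(371278 + 46075*(-294237)) = √(371278 - 13556969775) = √(-13556598497) = I*√13556598497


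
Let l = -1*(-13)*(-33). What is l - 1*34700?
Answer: -35129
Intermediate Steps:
l = -429 (l = 13*(-33) = -429)
l - 1*34700 = -429 - 1*34700 = -429 - 34700 = -35129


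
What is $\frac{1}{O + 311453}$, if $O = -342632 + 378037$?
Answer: $\frac{1}{346858} \approx 2.883 \cdot 10^{-6}$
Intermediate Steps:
$O = 35405$
$\frac{1}{O + 311453} = \frac{1}{35405 + 311453} = \frac{1}{346858}$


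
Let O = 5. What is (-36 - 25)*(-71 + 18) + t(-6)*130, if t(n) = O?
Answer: 3883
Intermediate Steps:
t(n) = 5
(-36 - 25)*(-71 + 18) + t(-6)*130 = (-36 - 25)*(-71 + 18) + 5*130 = -61*(-53) + 650 = 3233 + 650 = 3883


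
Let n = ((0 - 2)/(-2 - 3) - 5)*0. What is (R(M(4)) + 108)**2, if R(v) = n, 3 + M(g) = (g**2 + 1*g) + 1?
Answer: 11664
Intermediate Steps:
n = 0 (n = (-2/(-5) - 5)*0 = (-2*(-1/5) - 5)*0 = (2/5 - 5)*0 = -23/5*0 = 0)
M(g) = -2 + g + g**2 (M(g) = -3 + ((g**2 + 1*g) + 1) = -3 + ((g**2 + g) + 1) = -3 + ((g + g**2) + 1) = -3 + (1 + g + g**2) = -2 + g + g**2)
R(v) = 0
(R(M(4)) + 108)**2 = (0 + 108)**2 = 108**2 = 11664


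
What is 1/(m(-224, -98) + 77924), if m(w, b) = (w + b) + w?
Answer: 1/77378 ≈ 1.2924e-5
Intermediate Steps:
m(w, b) = b + 2*w (m(w, b) = (b + w) + w = b + 2*w)
1/(m(-224, -98) + 77924) = 1/((-98 + 2*(-224)) + 77924) = 1/((-98 - 448) + 77924) = 1/(-546 + 77924) = 1/77378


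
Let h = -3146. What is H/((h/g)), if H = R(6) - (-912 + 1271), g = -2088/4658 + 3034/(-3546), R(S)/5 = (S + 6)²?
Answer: 1943661905/12990831282 ≈ 0.14962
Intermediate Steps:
R(S) = 5*(6 + S)² (R(S) = 5*(S + 6)² = 5*(6 + S)²)
g = -5384105/4129317 (g = -2088*1/4658 + 3034*(-1/3546) = -1044/2329 - 1517/1773 = -5384105/4129317 ≈ -1.3039)
H = 361 (H = 5*(6 + 6)² - (-912 + 1271) = 5*12² - 1*359 = 5*144 - 359 = 720 - 359 = 361)
H/((h/g)) = 361/((-3146/(-5384105/4129317))) = 361/((-3146*(-4129317/5384105))) = 361/(12990831282/5384105) = 361*(5384105/12990831282) = 1943661905/12990831282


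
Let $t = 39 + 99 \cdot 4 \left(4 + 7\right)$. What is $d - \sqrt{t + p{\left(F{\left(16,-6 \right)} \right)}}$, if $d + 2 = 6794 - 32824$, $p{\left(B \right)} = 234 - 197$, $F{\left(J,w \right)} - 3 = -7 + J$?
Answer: $-26032 - 4 \sqrt{277} \approx -26099.0$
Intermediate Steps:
$F{\left(J,w \right)} = -4 + J$ ($F{\left(J,w \right)} = 3 + \left(-7 + J\right) = -4 + J$)
$p{\left(B \right)} = 37$
$t = 4395$ ($t = 39 + 99 \cdot 4 \cdot 11 = 39 + 99 \cdot 44 = 39 + 4356 = 4395$)
$d = -26032$ ($d = -2 + \left(6794 - 32824\right) = -2 - 26030 = -26032$)
$d - \sqrt{t + p{\left(F{\left(16,-6 \right)} \right)}} = -26032 - \sqrt{4395 + 37} = -26032 - \sqrt{4432} = -26032 - 4 \sqrt{277}$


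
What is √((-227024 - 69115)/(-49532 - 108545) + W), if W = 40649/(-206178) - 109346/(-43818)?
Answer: √535917398965756169830115294/11334255897758 ≈ 2.0425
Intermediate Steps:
W = 164790331/71700854 (W = 40649*(-1/206178) - 109346*(-1/43818) = -5807/29454 + 54673/21909 = 164790331/71700854 ≈ 2.2983)
√((-227024 - 69115)/(-49532 - 108545) + W) = √((-227024 - 69115)/(-49532 - 108545) + 164790331/71700854) = √(-296139/(-158077) + 164790331/71700854) = √(-296139*(-1/158077) + 164790331/71700854) = √(296139/158077 + 164790331/71700854) = √(47282980356193/11334255897758) = √535917398965756169830115294/11334255897758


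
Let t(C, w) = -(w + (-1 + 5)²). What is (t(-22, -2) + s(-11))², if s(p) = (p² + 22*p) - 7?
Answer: 20164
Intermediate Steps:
s(p) = -7 + p² + 22*p
t(C, w) = -16 - w (t(C, w) = -(w + 4²) = -(w + 16) = -(16 + w) = -16 - w)
(t(-22, -2) + s(-11))² = ((-16 - 1*(-2)) + (-7 + (-11)² + 22*(-11)))² = ((-16 + 2) + (-7 + 121 - 242))² = (-14 - 128)² = (-142)² = 20164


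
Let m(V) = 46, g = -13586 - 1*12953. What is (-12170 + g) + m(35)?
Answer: -38663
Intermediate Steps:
g = -26539 (g = -13586 - 12953 = -26539)
(-12170 + g) + m(35) = (-12170 - 26539) + 46 = -38709 + 46 = -38663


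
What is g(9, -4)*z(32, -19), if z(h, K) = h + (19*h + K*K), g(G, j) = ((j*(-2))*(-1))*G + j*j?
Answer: -56056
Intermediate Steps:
g(G, j) = j² + 2*G*j (g(G, j) = (-2*j*(-1))*G + j² = (2*j)*G + j² = 2*G*j + j² = j² + 2*G*j)
z(h, K) = K² + 20*h (z(h, K) = h + (19*h + K²) = h + (K² + 19*h) = K² + 20*h)
g(9, -4)*z(32, -19) = (-4*(-4 + 2*9))*((-19)² + 20*32) = (-4*(-4 + 18))*(361 + 640) = -4*14*1001 = -56*1001 = -56056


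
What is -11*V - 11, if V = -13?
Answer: 132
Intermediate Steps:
-11*V - 11 = -11*(-13) - 11 = 143 - 11 = 132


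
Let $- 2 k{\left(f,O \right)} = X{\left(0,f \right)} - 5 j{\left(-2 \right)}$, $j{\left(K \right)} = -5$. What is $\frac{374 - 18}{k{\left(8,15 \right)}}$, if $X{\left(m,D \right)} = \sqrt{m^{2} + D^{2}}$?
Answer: $- \frac{712}{33} \approx -21.576$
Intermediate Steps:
$X{\left(m,D \right)} = \sqrt{D^{2} + m^{2}}$
$k{\left(f,O \right)} = - \frac{25}{2} - \frac{\sqrt{f^{2}}}{2}$ ($k{\left(f,O \right)} = - \frac{\sqrt{f^{2} + 0^{2}} - -25}{2} = - \frac{\sqrt{f^{2} + 0} + 25}{2} = - \frac{\sqrt{f^{2}} + 25}{2} = - \frac{25 + \sqrt{f^{2}}}{2} = - \frac{25}{2} - \frac{\sqrt{f^{2}}}{2}$)
$\frac{374 - 18}{k{\left(8,15 \right)}} = \frac{374 - 18}{- \frac{25}{2} - \frac{\sqrt{8^{2}}}{2}} = \frac{356}{- \frac{25}{2} - \frac{\sqrt{64}}{2}} = \frac{356}{- \frac{25}{2} - 4} = \frac{356}{- \frac{33}{2}} = 356 \left(- \frac{2}{33}\right) = - \frac{712}{33}$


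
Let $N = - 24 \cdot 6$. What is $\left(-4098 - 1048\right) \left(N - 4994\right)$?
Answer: $26440148$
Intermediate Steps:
$N = -144$ ($N = \left(-1\right) 144 = -144$)
$\left(-4098 - 1048\right) \left(N - 4994\right) = \left(-4098 - 1048\right) \left(-144 - 4994\right) = \left(-5146\right) \left(-5138\right) = 26440148$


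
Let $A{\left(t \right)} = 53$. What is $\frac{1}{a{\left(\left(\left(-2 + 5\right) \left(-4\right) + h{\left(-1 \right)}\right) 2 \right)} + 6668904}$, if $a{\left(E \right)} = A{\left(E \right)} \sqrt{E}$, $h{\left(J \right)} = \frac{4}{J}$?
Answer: $\frac{833613}{5559285081388} - \frac{53 i \sqrt{2}}{11118570162776} \approx 1.4995 \cdot 10^{-7} - 6.7413 \cdot 10^{-12} i$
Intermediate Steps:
$a{\left(E \right)} = 53 \sqrt{E}$
$\frac{1}{a{\left(\left(\left(-2 + 5\right) \left(-4\right) + h{\left(-1 \right)}\right) 2 \right)} + 6668904} = \frac{1}{53 \sqrt{\left(\left(-2 + 5\right) \left(-4\right) + \frac{4}{-1}\right) 2} + 6668904} = \frac{1}{53 \sqrt{\left(3 \left(-4\right) + 4 \left(-1\right)\right) 2} + 6668904} = \frac{1}{53 \sqrt{\left(-12 - 4\right) 2} + 6668904} = \frac{1}{53 \sqrt{\left(-16\right) 2} + 6668904} = \frac{1}{53 \sqrt{-32} + 6668904} = \frac{1}{53 \cdot 4 i \sqrt{2} + 6668904} = \frac{1}{212 i \sqrt{2} + 6668904} = \frac{1}{6668904 + 212 i \sqrt{2}}$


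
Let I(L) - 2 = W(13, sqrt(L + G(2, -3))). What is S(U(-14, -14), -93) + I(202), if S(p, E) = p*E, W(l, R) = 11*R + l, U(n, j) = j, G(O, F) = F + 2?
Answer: 1317 + 11*sqrt(201) ≈ 1473.0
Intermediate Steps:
G(O, F) = 2 + F
W(l, R) = l + 11*R
I(L) = 15 + 11*sqrt(-1 + L) (I(L) = 2 + (13 + 11*sqrt(L + (2 - 3))) = 2 + (13 + 11*sqrt(L - 1)) = 2 + (13 + 11*sqrt(-1 + L)) = 15 + 11*sqrt(-1 + L))
S(p, E) = E*p
S(U(-14, -14), -93) + I(202) = -93*(-14) + (15 + 11*sqrt(-1 + 202)) = 1302 + (15 + 11*sqrt(201)) = 1317 + 11*sqrt(201)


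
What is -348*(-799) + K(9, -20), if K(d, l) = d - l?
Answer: 278081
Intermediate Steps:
-348*(-799) + K(9, -20) = -348*(-799) + (9 - 1*(-20)) = 278052 + (9 + 20) = 278052 + 29 = 278081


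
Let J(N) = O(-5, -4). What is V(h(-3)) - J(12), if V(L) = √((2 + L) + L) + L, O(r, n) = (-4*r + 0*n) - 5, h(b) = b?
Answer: -18 + 2*I ≈ -18.0 + 2.0*I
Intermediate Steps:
O(r, n) = -5 - 4*r (O(r, n) = (-4*r + 0) - 5 = -4*r - 5 = -5 - 4*r)
J(N) = 15 (J(N) = -5 - 4*(-5) = -5 + 20 = 15)
V(L) = L + √(2 + 2*L) (V(L) = √(2 + 2*L) + L = L + √(2 + 2*L))
V(h(-3)) - J(12) = (-3 + √(2 + 2*(-3))) - 1*15 = (-3 + √(2 - 6)) - 15 = (-3 + √(-4)) - 15 = (-3 + 2*I) - 15 = -18 + 2*I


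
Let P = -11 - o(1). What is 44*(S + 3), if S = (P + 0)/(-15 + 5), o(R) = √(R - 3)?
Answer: 902/5 + 22*I*√2/5 ≈ 180.4 + 6.2225*I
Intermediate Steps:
o(R) = √(-3 + R)
P = -11 - I*√2 (P = -11 - √(-3 + 1) = -11 - √(-2) = -11 - I*√2 ≈ -11.0 - 1.4142*I)
S = 11/10 + I*√2/10 (S = ((-11 - I*√2) + 0)/(-15 + 5) = (-11 - I*√2)/(-10) = (-11 - I*√2)*(-⅒) = 11/10 + I*√2/10 ≈ 1.1 + 0.14142*I)
44*(S + 3) = 44*((11/10 + I*√2/10) + 3) = 44*(41/10 + I*√2/10) = 902/5 + 22*I*√2/5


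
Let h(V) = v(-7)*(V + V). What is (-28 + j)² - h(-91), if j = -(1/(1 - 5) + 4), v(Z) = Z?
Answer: -4255/16 ≈ -265.94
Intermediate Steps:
j = -15/4 (j = -(1/(-4) + 4) = -(-¼ + 4) = -1*15/4 = -15/4 ≈ -3.7500)
h(V) = -14*V (h(V) = -7*(V + V) = -14*V)
(-28 + j)² - h(-91) = (-28 - 15/4)² - (-14)*(-91) = (-127/4)² - 1*1274 = 16129/16 - 1274 = -4255/16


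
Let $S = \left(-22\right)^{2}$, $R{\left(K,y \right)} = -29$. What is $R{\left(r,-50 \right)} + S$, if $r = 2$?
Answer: $455$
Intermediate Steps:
$S = 484$
$R{\left(r,-50 \right)} + S = -29 + 484 = 455$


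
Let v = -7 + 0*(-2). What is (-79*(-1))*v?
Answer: -553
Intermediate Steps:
v = -7 (v = -7 + 0 = -7)
(-79*(-1))*v = -79*(-1)*(-7) = 79*(-7) = -553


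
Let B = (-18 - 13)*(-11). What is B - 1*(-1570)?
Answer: 1911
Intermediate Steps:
B = 341 (B = -31*(-11) = 341)
B - 1*(-1570) = 341 - 1*(-1570) = 341 + 1570 = 1911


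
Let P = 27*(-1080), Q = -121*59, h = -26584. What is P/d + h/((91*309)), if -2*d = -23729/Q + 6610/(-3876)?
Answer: 22688048768882872/629652092433 ≈ 36033.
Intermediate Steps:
Q = -7139
d = -22392407/27670764 (d = -(-23729/(-7139) + 6610/(-3876))/2 = -(-23729*(-1/7139) + 6610*(-1/3876))/2 = -(23729/7139 - 3305/1938)/2 = -½*22392407/13835382 = -22392407/27670764 ≈ -0.80924)
P = -29160
P/d + h/((91*309)) = -29160/(-22392407/27670764) - 26584/(91*309) = -29160*(-27670764/22392407) - 26584/28119 = 806879478240/22392407 - 26584*1/28119 = 806879478240/22392407 - 26584/28119 = 22688048768882872/629652092433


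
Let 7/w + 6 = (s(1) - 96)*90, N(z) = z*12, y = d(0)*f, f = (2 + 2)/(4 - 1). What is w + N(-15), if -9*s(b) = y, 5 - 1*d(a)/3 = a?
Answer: -1592287/8846 ≈ -180.00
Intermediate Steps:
d(a) = 15 - 3*a
f = 4/3 ≈ 1.3333
y = 20 (y = (15 - 3*0)*(4/3) = (15 + 0)*(4/3) = 15*(4/3) = 20)
N(z) = 12*z
s(b) = -20/9 (s(b) = -1/9*20 = -20/9)
w = -7/8846 (w = 7/(-6 + (-20/9 - 96)*90) = 7/(-6 - 884/9*90) = 7/(-6 - 8840) = 7/(-8846) = 7*(-1/8846) = -7/8846 ≈ -0.00079132)
w + N(-15) = -7/8846 + 12*(-15) = -7/8846 - 180 = -1592287/8846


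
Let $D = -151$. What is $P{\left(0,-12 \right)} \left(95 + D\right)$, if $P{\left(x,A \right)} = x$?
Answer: $0$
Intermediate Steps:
$P{\left(0,-12 \right)} \left(95 + D\right) = 0 \left(95 - 151\right) = 0 \left(-56\right) = 0$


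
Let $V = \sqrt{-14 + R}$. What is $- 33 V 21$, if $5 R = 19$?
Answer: $- \frac{693 i \sqrt{255}}{5} \approx - 2213.3 i$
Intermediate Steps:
$R = \frac{19}{5}$ ($R = \frac{1}{5} \cdot 19 = \frac{19}{5} \approx 3.8$)
$V = \frac{i \sqrt{255}}{5}$ ($V = \sqrt{-14 + \frac{19}{5}} = \sqrt{- \frac{51}{5}} = \frac{i \sqrt{255}}{5} \approx 3.1937 i$)
$- 33 V 21 = - 33 \frac{i \sqrt{255}}{5} \cdot 21 = - \frac{33 i \sqrt{255}}{5} \cdot 21 = - \frac{693 i \sqrt{255}}{5}$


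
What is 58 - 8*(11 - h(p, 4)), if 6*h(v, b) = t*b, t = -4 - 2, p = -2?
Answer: -62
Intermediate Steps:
t = -6
h(v, b) = -b (h(v, b) = (-6*b)/6 = -b)
58 - 8*(11 - h(p, 4)) = 58 - 8*(11 - (-1)*4) = 58 - 8*(11 - 1*(-4)) = 58 - 8*(11 + 4) = 58 - 8*15 = 58 - 1*120 = 58 - 120 = -62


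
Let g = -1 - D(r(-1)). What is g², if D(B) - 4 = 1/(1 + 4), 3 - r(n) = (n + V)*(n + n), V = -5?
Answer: 676/25 ≈ 27.040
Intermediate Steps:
r(n) = 3 - 2*n*(-5 + n) (r(n) = 3 - (n - 5)*(n + n) = 3 - (-5 + n)*2*n = 3 - 2*n*(-5 + n))
D(B) = 21/5 (D(B) = 4 + 1/(1 + 4) = 4 + 1/5 = 4 + ⅕ = 21/5)
g = -26/5 (g = -1 - 1*21/5 = -1 - 21/5 = -26/5 ≈ -5.2000)
g² = (-26/5)² = 676/25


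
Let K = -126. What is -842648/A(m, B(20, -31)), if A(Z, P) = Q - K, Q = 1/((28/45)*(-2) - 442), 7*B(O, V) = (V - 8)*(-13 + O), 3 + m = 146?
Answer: -16807457008/2513151 ≈ -6687.8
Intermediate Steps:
m = 143 (m = -3 + 146 = 143)
B(O, V) = (-13 + O)*(-8 + V)/7 (B(O, V) = ((V - 8)*(-13 + O))/7 = ((-8 + V)*(-13 + O))/7 = ((-13 + O)*(-8 + V))/7 = (-13 + O)*(-8 + V)/7)
Q = -45/19946 (Q = 1/((28*(1/45))*(-2) - 442) = 1/((28/45)*(-2) - 442) = 1/(-56/45 - 442) = 1/(-19946/45) = -45/19946 ≈ -0.0022561)
A(Z, P) = 2513151/19946 (A(Z, P) = -45/19946 - 1*(-126) = -45/19946 + 126 = 2513151/19946)
-842648/A(m, B(20, -31)) = -842648/2513151/19946 = -842648*19946/2513151 = -16807457008/2513151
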